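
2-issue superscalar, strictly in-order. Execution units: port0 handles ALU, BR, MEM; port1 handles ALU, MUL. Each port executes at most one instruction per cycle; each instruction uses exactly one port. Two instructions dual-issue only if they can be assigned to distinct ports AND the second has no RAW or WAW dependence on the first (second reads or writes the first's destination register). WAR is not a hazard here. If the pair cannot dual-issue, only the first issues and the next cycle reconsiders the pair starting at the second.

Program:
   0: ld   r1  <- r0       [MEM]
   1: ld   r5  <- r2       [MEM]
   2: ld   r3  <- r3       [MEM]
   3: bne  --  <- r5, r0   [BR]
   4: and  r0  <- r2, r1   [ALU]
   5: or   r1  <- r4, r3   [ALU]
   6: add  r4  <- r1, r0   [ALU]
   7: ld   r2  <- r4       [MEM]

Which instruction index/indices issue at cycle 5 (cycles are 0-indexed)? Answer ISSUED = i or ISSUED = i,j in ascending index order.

ISSUED = 6

t=0 i0:ld ; no-port MEM/MEM
t=1 i1:ld ; no-port MEM/MEM
t=2 i2:ld ; no-port MEM/BR
t=3 i3+i4:bne and ; 2-wide
t=4 i5:or ; RAW r1
t=5 i6:add ; RAW r4
t=6 i7:ld ; tail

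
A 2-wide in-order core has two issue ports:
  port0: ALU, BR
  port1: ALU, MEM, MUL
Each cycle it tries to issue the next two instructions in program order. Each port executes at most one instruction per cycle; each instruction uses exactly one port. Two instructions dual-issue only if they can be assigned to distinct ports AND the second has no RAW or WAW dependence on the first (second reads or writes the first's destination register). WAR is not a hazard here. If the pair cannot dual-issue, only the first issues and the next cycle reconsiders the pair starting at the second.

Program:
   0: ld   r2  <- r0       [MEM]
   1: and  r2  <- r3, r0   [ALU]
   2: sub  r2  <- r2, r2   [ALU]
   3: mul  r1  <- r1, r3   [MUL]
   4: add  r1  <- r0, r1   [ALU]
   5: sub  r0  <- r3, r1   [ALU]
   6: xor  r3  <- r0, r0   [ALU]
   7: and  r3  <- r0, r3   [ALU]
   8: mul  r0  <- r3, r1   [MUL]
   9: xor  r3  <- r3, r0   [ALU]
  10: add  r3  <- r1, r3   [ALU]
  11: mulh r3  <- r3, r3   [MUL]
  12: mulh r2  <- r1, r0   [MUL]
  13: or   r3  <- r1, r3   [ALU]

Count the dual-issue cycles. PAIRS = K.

PAIRS = 2

t=0 i0:ld ; WAW r2
t=1 i1:and ; RAW+WAW r2
t=2 i2&i3:sub;mul ; pair
t=3 i4:add ; RAW r1
t=4 i5:sub ; RAW r0
t=5 i6:xor ; RAW+WAW r3
t=6 i7:and ; RAW r3
t=7 i8:mul ; RAW r0
t=8 i9:xor ; RAW+WAW r3
t=9 i10:add ; RAW+WAW r3
t=10 i11:mulh ; no-port MUL/MUL
t=11 i12&i13:mulh;or ; pair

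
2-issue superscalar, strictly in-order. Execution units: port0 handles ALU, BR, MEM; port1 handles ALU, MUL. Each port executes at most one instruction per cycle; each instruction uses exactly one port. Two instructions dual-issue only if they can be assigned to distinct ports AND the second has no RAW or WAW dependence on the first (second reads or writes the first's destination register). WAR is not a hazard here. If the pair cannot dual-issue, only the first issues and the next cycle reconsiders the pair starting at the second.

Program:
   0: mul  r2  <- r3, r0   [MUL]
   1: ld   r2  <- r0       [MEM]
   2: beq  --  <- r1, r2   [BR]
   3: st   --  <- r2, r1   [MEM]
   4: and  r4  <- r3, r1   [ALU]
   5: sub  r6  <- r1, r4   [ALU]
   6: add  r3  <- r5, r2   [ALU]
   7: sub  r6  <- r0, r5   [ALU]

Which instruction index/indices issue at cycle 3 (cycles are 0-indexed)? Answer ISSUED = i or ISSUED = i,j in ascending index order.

ISSUED = 3,4

0. mul.MUL @i0  | WAW r2
1. ld.MEM @i1  | no-port MEM/BR
2. beq.BR @i2  | no-port BR/MEM
3. st.MEM+and.ALU @i3,i4  | dual
4. sub.ALU+add.ALU @i5,i6  | dual
5. sub.ALU @i7  | tail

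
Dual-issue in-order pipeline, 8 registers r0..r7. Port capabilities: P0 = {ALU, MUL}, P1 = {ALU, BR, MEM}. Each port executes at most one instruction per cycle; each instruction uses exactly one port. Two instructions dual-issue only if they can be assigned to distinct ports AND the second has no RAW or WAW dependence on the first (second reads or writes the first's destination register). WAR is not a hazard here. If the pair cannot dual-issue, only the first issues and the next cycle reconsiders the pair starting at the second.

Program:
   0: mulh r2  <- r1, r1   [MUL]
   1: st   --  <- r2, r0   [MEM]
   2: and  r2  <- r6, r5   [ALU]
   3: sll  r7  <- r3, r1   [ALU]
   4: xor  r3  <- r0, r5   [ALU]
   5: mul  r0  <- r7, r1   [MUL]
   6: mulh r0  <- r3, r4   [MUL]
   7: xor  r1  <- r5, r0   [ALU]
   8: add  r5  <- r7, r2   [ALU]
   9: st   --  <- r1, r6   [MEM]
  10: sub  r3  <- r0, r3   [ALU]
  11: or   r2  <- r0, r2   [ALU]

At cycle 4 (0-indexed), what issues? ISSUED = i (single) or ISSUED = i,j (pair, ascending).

ISSUED = 6

  cy0 -> i0 (mulh.MUL) RAW r2
  cy1 -> i1+i2 (st.MEM+and.ALU) dual
  cy2 -> i3+i4 (sll.ALU+xor.ALU) dual
  cy3 -> i5 (mul.MUL) no-port MUL/MUL
  cy4 -> i6 (mulh.MUL) RAW r0
  cy5 -> i7+i8 (xor.ALU+add.ALU) dual
  cy6 -> i9+i10 (st.MEM+sub.ALU) dual
  cy7 -> i11 (or.ALU) tail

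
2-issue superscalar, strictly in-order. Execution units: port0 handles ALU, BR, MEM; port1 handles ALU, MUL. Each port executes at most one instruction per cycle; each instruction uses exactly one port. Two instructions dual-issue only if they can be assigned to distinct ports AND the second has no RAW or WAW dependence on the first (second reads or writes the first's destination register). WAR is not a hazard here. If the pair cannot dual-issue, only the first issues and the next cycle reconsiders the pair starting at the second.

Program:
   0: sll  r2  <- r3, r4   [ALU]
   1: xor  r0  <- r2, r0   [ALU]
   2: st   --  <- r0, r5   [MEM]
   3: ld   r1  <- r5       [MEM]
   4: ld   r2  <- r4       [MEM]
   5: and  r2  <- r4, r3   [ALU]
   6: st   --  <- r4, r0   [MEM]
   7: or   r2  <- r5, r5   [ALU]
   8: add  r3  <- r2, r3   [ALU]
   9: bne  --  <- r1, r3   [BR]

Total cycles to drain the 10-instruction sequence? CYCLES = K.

CYCLES = 9

0. sll @i0  | RAW r2
1. xor @i1  | RAW r0
2. st @i2  | no-port MEM/MEM
3. ld @i3  | no-port MEM/MEM
4. ld @i4  | WAW r2
5. and/st @i5+i6  | pair
6. or @i7  | RAW r2
7. add @i8  | RAW r3
8. bne @i9  | tail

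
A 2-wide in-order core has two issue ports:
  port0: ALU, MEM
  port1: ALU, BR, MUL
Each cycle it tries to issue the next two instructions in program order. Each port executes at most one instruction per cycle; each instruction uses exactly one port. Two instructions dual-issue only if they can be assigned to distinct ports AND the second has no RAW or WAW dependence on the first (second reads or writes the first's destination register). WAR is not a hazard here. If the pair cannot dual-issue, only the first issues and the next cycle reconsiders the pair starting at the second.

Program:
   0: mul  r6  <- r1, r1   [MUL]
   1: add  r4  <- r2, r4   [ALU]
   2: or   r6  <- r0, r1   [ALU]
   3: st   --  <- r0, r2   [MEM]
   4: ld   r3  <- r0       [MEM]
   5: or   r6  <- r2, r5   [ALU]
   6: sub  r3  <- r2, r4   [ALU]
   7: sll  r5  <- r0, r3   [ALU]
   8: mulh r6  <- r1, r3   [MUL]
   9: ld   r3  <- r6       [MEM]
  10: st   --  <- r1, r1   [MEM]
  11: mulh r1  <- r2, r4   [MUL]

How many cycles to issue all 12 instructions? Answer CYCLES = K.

c0: i0/i1 mul/add  pair
c1: i2/i3 or/st  pair
c2: i4/i5 ld/or  pair
c3: i6 sub  RAW r3
c4: i7/i8 sll/mulh  pair
c5: i9 ld  no-port MEM/MEM
c6: i10/i11 st/mulh  pair

CYCLES = 7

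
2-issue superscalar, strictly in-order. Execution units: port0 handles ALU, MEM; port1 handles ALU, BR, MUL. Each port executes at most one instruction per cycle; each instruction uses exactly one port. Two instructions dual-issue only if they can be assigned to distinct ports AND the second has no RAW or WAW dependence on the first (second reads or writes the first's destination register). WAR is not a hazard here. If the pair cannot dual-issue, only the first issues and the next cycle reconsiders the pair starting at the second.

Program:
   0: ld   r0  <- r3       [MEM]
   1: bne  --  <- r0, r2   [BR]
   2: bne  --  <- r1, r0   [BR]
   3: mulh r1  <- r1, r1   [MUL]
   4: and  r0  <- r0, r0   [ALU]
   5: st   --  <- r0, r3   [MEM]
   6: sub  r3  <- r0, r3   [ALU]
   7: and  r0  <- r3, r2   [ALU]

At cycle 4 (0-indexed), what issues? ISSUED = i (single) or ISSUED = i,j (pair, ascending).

c0: i0 ld  RAW r0
c1: i1 bne  no-port BR/BR
c2: i2 bne  no-port BR/MUL
c3: i3,i4 mulh+and  2-wide
c4: i5,i6 st+sub  2-wide
c5: i7 and  tail

ISSUED = 5,6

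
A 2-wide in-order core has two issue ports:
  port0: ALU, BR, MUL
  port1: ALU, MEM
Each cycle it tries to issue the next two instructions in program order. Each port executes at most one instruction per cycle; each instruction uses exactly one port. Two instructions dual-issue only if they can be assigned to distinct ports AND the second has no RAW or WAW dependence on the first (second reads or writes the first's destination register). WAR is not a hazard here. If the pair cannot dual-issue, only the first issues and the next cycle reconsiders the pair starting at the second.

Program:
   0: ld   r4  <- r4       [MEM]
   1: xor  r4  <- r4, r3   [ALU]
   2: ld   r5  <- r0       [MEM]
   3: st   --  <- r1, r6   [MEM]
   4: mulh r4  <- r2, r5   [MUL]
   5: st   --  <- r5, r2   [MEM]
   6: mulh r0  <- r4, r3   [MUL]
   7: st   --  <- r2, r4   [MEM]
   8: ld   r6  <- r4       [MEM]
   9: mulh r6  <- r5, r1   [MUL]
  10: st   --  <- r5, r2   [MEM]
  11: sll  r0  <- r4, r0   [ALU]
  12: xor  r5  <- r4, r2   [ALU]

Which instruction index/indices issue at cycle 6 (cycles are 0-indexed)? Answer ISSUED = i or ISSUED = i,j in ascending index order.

c0: i0 ld  RAW+WAW r4
c1: i1+i2 xor;ld  2-wide
c2: i3+i4 st;mulh  2-wide
c3: i5+i6 st;mulh  2-wide
c4: i7 st  no-port MEM/MEM
c5: i8 ld  WAW r6
c6: i9+i10 mulh;st  2-wide
c7: i11+i12 sll;xor  2-wide

ISSUED = 9,10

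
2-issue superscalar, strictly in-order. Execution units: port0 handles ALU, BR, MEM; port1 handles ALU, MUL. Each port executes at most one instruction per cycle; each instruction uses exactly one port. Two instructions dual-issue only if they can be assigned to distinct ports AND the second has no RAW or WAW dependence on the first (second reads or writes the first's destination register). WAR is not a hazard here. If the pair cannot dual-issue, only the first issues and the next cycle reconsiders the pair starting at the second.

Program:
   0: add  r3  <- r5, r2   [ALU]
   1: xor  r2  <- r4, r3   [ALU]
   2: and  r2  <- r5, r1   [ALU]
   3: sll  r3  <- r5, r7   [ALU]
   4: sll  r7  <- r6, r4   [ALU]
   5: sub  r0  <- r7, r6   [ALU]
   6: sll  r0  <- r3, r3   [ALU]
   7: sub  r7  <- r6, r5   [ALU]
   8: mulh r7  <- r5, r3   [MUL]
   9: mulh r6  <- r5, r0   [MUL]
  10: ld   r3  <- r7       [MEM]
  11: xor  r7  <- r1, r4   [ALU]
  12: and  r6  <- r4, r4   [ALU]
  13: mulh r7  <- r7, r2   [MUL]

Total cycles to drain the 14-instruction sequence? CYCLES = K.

CYCLES = 10

  cy0 -> i0 (add) RAW r3
  cy1 -> i1 (xor) WAW r2
  cy2 -> i2+i3 (and/sll) 2-wide
  cy3 -> i4 (sll) RAW r7
  cy4 -> i5 (sub) WAW r0
  cy5 -> i6+i7 (sll/sub) 2-wide
  cy6 -> i8 (mulh) no-port MUL/MUL
  cy7 -> i9+i10 (mulh/ld) 2-wide
  cy8 -> i11+i12 (xor/and) 2-wide
  cy9 -> i13 (mulh) tail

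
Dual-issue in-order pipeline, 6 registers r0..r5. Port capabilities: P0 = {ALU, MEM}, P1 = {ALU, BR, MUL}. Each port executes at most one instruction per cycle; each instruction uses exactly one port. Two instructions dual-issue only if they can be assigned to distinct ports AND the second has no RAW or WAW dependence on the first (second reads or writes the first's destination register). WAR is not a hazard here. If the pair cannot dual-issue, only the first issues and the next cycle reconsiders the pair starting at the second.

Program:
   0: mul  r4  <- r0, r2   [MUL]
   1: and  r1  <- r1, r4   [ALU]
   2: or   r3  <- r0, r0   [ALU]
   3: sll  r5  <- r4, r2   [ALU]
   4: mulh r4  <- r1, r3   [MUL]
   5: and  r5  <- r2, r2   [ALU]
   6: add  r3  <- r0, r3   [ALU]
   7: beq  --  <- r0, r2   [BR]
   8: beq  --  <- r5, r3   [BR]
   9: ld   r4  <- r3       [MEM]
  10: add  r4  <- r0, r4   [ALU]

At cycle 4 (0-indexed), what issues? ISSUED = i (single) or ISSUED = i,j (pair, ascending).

ISSUED = 7

c0: i0 mul.MUL  RAW r4
c1: i1/i2 and.ALU/or.ALU  dual
c2: i3/i4 sll.ALU/mulh.MUL  dual
c3: i5/i6 and.ALU/add.ALU  dual
c4: i7 beq.BR  no-port BR/BR
c5: i8/i9 beq.BR/ld.MEM  dual
c6: i10 add.ALU  tail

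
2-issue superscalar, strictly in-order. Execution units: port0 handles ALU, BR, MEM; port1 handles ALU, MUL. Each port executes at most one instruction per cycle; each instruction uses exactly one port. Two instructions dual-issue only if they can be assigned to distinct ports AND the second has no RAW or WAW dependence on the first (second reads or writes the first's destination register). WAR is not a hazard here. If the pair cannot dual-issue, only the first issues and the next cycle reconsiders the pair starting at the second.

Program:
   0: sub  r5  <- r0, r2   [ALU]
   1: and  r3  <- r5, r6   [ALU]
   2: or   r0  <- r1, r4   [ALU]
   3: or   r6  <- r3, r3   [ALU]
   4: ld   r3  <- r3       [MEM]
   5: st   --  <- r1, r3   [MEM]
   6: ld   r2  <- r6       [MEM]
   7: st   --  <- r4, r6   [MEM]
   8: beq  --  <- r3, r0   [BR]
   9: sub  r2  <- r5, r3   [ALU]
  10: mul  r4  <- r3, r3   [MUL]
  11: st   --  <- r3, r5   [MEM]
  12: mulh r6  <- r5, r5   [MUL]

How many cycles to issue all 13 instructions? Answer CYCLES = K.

CYCLES = 9

#0 head=0: sub i0 RAW r5
#1 head=1: and/or i1,i2 dual
#2 head=3: or/ld i3,i4 dual
#3 head=5: st i5 no-port MEM/MEM
#4 head=6: ld i6 no-port MEM/MEM
#5 head=7: st i7 no-port MEM/BR
#6 head=8: beq/sub i8,i9 dual
#7 head=10: mul/st i10,i11 dual
#8 head=12: mulh i12 tail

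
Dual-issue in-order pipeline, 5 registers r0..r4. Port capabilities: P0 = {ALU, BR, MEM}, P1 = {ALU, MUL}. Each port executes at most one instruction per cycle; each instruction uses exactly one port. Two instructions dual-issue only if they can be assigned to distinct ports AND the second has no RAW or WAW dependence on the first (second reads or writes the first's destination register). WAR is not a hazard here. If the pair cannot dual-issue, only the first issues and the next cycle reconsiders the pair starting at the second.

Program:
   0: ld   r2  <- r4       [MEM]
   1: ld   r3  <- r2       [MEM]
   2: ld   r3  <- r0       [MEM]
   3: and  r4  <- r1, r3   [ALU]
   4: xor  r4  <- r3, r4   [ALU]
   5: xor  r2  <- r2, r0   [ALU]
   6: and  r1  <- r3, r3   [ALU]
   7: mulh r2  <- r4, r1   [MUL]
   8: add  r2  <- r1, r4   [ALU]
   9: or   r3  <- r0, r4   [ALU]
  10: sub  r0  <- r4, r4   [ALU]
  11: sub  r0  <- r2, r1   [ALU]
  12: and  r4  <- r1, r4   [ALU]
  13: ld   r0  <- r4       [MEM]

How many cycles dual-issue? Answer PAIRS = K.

c0: i0 ld  no-port MEM/MEM
c1: i1 ld  no-port MEM/MEM
c2: i2 ld  RAW r3
c3: i3 and  RAW+WAW r4
c4: i4,i5 xor;xor  dual
c5: i6 and  RAW r1
c6: i7 mulh  WAW r2
c7: i8,i9 add;or  dual
c8: i10 sub  WAW r0
c9: i11,i12 sub;and  dual
c10: i13 ld  tail

PAIRS = 3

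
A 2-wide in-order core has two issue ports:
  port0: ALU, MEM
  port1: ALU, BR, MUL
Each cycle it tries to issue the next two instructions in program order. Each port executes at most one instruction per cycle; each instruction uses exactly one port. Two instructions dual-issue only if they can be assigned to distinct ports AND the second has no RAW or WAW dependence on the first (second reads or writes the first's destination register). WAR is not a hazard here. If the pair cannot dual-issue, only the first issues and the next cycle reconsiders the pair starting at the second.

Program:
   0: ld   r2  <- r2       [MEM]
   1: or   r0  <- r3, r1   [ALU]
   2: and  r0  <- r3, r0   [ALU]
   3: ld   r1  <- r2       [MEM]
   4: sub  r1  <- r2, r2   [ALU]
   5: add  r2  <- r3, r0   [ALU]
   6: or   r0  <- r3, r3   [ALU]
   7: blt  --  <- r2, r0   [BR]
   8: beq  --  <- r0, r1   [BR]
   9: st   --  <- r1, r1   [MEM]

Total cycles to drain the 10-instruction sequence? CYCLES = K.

CYCLES = 6

0. ld.MEM/or.ALU @i0/i1  | dual
1. and.ALU/ld.MEM @i2/i3  | dual
2. sub.ALU/add.ALU @i4/i5  | dual
3. or.ALU @i6  | RAW r0
4. blt.BR @i7  | no-port BR/BR
5. beq.BR/st.MEM @i8/i9  | dual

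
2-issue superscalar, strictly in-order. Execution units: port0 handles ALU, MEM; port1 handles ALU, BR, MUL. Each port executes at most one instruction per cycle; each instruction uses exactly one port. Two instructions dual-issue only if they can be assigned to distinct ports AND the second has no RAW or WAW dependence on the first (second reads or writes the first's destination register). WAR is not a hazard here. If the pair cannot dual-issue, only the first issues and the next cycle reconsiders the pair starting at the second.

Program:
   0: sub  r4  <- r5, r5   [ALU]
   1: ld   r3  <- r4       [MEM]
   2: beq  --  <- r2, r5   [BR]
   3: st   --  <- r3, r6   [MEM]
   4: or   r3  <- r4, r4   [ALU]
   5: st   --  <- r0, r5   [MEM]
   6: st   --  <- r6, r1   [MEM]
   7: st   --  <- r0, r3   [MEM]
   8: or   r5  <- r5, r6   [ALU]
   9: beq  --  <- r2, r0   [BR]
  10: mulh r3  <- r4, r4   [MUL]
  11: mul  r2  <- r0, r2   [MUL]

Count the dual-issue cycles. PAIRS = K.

PAIRS = 3

[0] i0  sub.ALU  -- RAW r4
[1] i1/i2  ld.MEM beq.BR  -- pair
[2] i3/i4  st.MEM or.ALU  -- pair
[3] i5  st.MEM  -- no-port MEM/MEM
[4] i6  st.MEM  -- no-port MEM/MEM
[5] i7/i8  st.MEM or.ALU  -- pair
[6] i9  beq.BR  -- no-port BR/MUL
[7] i10  mulh.MUL  -- no-port MUL/MUL
[8] i11  mul.MUL  -- tail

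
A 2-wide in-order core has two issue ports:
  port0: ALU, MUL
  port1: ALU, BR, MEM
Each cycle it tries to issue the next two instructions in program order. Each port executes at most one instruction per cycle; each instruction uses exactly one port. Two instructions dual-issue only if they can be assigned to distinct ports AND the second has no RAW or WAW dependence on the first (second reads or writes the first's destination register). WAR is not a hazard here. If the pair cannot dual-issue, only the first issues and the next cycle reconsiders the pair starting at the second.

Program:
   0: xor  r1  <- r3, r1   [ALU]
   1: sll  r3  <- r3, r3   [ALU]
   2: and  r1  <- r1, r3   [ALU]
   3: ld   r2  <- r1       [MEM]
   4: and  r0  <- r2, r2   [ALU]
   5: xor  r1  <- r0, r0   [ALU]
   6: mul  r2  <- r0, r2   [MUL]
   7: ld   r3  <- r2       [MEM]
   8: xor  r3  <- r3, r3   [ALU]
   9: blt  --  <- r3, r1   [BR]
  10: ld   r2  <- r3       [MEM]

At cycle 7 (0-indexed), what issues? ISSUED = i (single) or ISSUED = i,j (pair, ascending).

t=0 i0&i1:xor.ALU sll.ALU ; dual
t=1 i2:and.ALU ; RAW r1
t=2 i3:ld.MEM ; RAW r2
t=3 i4:and.ALU ; RAW r0
t=4 i5&i6:xor.ALU mul.MUL ; dual
t=5 i7:ld.MEM ; RAW+WAW r3
t=6 i8:xor.ALU ; RAW r3
t=7 i9:blt.BR ; no-port BR/MEM
t=8 i10:ld.MEM ; tail

ISSUED = 9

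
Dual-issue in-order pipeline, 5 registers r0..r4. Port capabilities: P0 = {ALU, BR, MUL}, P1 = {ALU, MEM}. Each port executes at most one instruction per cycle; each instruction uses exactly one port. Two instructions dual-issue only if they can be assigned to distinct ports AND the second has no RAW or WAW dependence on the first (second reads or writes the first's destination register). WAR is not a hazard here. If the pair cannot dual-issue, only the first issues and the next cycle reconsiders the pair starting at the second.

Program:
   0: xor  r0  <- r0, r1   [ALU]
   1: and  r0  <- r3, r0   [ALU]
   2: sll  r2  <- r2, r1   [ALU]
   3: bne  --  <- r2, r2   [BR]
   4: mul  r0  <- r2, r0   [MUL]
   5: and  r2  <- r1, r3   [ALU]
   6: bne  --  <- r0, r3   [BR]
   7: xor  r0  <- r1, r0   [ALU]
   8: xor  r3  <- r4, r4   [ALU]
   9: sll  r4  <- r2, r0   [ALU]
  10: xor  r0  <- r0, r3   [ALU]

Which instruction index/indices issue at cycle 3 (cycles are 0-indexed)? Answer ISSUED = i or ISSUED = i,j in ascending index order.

t=0 i0:xor ; RAW+WAW r0
t=1 i1&i2:and+sll ; 2-wide
t=2 i3:bne ; no-port BR/MUL
t=3 i4&i5:mul+and ; 2-wide
t=4 i6&i7:bne+xor ; 2-wide
t=5 i8&i9:xor+sll ; 2-wide
t=6 i10:xor ; tail

ISSUED = 4,5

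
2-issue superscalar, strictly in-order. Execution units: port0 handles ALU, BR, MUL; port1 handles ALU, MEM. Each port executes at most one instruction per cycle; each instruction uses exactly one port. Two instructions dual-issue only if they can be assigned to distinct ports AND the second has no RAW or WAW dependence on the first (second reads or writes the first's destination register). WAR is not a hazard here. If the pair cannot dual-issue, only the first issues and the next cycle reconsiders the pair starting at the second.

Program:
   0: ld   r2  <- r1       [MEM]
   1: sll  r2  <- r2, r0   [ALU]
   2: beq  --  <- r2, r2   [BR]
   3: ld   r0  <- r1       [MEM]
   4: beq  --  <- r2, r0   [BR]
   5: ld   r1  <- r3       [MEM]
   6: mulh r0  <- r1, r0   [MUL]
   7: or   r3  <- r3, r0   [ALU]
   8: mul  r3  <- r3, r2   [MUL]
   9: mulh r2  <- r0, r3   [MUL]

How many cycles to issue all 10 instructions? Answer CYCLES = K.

CYCLES = 8

  cy0 -> i0 (ld.MEM) RAW+WAW r2
  cy1 -> i1 (sll.ALU) RAW r2
  cy2 -> i2,i3 (beq.BR/ld.MEM) 2-wide
  cy3 -> i4,i5 (beq.BR/ld.MEM) 2-wide
  cy4 -> i6 (mulh.MUL) RAW r0
  cy5 -> i7 (or.ALU) RAW+WAW r3
  cy6 -> i8 (mul.MUL) no-port MUL/MUL
  cy7 -> i9 (mulh.MUL) tail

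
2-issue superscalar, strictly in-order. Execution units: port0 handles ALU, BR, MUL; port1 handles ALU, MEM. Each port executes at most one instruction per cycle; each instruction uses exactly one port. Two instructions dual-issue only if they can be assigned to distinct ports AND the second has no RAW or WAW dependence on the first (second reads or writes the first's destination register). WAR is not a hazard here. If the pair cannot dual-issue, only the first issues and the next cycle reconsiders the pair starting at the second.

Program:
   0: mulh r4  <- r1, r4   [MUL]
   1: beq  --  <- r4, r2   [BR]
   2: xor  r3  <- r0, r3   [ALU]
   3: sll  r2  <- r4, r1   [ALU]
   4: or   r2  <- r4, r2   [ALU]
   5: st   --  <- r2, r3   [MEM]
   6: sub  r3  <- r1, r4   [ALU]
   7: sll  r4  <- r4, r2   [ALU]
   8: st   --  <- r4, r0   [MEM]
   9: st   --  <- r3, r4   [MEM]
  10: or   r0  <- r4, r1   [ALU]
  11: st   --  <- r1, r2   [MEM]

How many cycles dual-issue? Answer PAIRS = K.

#0 head=0: mulh.MUL i0 no-port MUL/BR
#1 head=1: beq.BR xor.ALU i1+i2 dual
#2 head=3: sll.ALU i3 RAW+WAW r2
#3 head=4: or.ALU i4 RAW r2
#4 head=5: st.MEM sub.ALU i5+i6 dual
#5 head=7: sll.ALU i7 RAW r4
#6 head=8: st.MEM i8 no-port MEM/MEM
#7 head=9: st.MEM or.ALU i9+i10 dual
#8 head=11: st.MEM i11 tail

PAIRS = 3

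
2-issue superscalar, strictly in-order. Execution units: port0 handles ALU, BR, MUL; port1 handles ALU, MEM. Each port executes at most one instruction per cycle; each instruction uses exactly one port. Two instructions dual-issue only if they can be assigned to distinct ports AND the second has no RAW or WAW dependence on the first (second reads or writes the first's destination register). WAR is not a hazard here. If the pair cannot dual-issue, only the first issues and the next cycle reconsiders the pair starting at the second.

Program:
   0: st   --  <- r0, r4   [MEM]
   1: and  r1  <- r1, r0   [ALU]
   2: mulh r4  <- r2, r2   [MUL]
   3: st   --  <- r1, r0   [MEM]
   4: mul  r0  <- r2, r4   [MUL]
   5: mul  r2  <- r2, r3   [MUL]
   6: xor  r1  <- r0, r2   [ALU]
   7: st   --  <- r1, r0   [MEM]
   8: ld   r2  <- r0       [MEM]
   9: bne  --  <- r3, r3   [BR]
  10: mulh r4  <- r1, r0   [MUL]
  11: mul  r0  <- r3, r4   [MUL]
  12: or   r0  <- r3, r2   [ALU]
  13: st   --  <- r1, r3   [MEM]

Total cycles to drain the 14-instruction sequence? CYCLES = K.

c0: i0,i1 st.MEM;and.ALU  dual
c1: i2,i3 mulh.MUL;st.MEM  dual
c2: i4 mul.MUL  no-port MUL/MUL
c3: i5 mul.MUL  RAW r2
c4: i6 xor.ALU  RAW r1
c5: i7 st.MEM  no-port MEM/MEM
c6: i8,i9 ld.MEM;bne.BR  dual
c7: i10 mulh.MUL  no-port MUL/MUL
c8: i11 mul.MUL  WAW r0
c9: i12,i13 or.ALU;st.MEM  dual

CYCLES = 10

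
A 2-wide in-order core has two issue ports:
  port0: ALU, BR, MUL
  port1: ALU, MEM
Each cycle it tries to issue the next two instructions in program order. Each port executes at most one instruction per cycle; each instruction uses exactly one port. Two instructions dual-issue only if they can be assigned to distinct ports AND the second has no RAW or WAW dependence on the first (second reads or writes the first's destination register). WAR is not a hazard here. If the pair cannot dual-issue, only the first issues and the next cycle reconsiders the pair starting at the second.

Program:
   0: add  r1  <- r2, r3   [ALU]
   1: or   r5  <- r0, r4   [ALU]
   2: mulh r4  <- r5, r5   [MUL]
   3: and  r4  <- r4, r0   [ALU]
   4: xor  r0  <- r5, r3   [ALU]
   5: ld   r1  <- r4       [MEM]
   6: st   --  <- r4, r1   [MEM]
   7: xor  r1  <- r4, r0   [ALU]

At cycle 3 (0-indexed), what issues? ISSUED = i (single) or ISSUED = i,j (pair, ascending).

c0: i0/i1 add.ALU;or.ALU  2-wide
c1: i2 mulh.MUL  RAW+WAW r4
c2: i3/i4 and.ALU;xor.ALU  2-wide
c3: i5 ld.MEM  no-port MEM/MEM
c4: i6/i7 st.MEM;xor.ALU  2-wide

ISSUED = 5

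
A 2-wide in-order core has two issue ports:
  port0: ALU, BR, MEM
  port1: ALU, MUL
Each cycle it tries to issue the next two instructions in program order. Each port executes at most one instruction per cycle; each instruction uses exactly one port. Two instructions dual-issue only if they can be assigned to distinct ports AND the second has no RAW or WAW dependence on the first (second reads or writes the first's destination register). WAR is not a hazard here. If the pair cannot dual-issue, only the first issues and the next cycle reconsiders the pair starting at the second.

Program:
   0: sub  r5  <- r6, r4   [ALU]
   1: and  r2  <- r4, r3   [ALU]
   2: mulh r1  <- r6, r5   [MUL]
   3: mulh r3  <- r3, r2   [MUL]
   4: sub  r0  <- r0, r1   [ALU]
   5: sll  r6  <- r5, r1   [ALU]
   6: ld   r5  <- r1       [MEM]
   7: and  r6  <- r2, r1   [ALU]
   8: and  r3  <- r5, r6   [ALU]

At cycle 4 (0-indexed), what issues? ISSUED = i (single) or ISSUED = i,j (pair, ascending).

ISSUED = 7

0. sub.ALU/and.ALU @i0/i1  | 2-wide
1. mulh.MUL @i2  | no-port MUL/MUL
2. mulh.MUL/sub.ALU @i3/i4  | 2-wide
3. sll.ALU/ld.MEM @i5/i6  | 2-wide
4. and.ALU @i7  | RAW r6
5. and.ALU @i8  | tail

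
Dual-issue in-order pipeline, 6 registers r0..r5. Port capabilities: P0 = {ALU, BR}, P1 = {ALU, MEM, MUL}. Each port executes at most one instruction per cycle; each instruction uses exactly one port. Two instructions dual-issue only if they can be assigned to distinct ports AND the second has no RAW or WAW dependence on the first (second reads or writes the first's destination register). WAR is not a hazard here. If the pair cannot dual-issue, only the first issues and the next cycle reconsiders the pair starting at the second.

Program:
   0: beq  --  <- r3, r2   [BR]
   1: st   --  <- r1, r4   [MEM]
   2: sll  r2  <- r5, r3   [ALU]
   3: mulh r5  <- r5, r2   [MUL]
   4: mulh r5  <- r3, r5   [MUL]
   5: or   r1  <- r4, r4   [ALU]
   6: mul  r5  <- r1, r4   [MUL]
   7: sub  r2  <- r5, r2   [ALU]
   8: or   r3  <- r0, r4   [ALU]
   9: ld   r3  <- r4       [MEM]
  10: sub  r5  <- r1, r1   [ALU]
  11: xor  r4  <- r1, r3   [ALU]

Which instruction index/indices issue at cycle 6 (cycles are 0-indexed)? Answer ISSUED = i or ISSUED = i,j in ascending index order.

ISSUED = 9,10

c0: i0,i1 beq/st  2-wide
c1: i2 sll  RAW r2
c2: i3 mulh  no-port MUL/MUL
c3: i4,i5 mulh/or  2-wide
c4: i6 mul  RAW r5
c5: i7,i8 sub/or  2-wide
c6: i9,i10 ld/sub  2-wide
c7: i11 xor  tail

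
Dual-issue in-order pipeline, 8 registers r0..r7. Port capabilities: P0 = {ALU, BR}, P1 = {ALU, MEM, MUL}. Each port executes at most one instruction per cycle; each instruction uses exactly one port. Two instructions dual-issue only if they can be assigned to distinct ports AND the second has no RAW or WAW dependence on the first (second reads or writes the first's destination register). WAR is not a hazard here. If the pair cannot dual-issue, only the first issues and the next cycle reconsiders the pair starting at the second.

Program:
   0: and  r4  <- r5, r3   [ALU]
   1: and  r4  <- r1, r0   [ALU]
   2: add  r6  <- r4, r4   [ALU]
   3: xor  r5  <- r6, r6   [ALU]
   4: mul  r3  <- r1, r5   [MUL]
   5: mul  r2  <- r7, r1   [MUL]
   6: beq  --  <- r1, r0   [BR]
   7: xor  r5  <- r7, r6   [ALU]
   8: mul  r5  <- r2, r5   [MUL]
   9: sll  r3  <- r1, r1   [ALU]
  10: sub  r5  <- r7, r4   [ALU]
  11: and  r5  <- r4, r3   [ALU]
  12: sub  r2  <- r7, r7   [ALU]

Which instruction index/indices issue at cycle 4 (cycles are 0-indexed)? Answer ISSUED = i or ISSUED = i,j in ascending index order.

ISSUED = 4

#0 head=0: and i0 WAW r4
#1 head=1: and i1 RAW r4
#2 head=2: add i2 RAW r6
#3 head=3: xor i3 RAW r5
#4 head=4: mul i4 no-port MUL/MUL
#5 head=5: mul beq i5+i6 2-wide
#6 head=7: xor i7 RAW+WAW r5
#7 head=8: mul sll i8+i9 2-wide
#8 head=10: sub i10 WAW r5
#9 head=11: and sub i11+i12 2-wide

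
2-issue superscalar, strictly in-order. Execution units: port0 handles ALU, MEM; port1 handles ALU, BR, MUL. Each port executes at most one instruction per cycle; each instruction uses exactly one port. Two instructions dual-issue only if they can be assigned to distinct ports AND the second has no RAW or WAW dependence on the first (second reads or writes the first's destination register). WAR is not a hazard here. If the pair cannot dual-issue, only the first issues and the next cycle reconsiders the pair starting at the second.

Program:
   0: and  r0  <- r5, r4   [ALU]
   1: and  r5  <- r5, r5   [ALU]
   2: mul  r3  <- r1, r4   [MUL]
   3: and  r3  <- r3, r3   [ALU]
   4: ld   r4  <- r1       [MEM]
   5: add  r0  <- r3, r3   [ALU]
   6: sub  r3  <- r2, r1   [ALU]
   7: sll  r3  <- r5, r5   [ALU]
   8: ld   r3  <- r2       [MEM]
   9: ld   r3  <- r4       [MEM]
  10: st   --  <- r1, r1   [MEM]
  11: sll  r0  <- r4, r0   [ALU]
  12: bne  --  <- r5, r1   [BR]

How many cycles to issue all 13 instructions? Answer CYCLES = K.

CYCLES = 9

[0] i0,i1  and.ALU/and.ALU  -- 2-wide
[1] i2  mul.MUL  -- RAW+WAW r3
[2] i3,i4  and.ALU/ld.MEM  -- 2-wide
[3] i5,i6  add.ALU/sub.ALU  -- 2-wide
[4] i7  sll.ALU  -- WAW r3
[5] i8  ld.MEM  -- no-port MEM/MEM
[6] i9  ld.MEM  -- no-port MEM/MEM
[7] i10,i11  st.MEM/sll.ALU  -- 2-wide
[8] i12  bne.BR  -- tail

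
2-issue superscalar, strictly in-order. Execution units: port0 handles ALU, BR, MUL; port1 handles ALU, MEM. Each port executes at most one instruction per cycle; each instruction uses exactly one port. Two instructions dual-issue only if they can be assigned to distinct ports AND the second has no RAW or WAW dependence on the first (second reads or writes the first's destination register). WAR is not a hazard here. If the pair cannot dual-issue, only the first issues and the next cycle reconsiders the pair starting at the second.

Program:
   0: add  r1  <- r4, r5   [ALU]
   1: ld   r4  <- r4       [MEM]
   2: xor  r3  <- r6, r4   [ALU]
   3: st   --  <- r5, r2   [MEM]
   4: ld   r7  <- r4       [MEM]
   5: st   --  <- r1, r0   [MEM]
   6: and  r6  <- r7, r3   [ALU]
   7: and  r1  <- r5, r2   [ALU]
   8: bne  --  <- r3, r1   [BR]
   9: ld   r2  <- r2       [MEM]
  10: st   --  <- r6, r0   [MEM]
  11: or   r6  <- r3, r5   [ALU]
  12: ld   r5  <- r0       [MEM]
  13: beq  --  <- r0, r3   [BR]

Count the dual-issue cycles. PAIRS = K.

t=0 i0/i1:add.ALU ld.MEM ; dual
t=1 i2/i3:xor.ALU st.MEM ; dual
t=2 i4:ld.MEM ; no-port MEM/MEM
t=3 i5/i6:st.MEM and.ALU ; dual
t=4 i7:and.ALU ; RAW r1
t=5 i8/i9:bne.BR ld.MEM ; dual
t=6 i10/i11:st.MEM or.ALU ; dual
t=7 i12/i13:ld.MEM beq.BR ; dual

PAIRS = 6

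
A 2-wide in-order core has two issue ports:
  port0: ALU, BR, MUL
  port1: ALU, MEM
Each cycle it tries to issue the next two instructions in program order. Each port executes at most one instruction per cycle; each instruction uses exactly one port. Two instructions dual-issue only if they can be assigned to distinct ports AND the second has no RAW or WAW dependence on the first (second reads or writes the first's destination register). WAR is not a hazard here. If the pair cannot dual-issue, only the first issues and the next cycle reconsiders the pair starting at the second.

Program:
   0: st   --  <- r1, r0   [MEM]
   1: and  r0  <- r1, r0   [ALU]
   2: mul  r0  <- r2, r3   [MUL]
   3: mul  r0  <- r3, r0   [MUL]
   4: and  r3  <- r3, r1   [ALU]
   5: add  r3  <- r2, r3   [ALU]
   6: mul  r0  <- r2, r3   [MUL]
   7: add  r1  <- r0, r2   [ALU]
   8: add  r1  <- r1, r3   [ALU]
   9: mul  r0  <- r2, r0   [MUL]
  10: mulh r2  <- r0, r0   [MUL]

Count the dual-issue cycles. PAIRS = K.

c0: i0,i1 st/and  pair
c1: i2 mul  no-port MUL/MUL
c2: i3,i4 mul/and  pair
c3: i5 add  RAW r3
c4: i6 mul  RAW r0
c5: i7 add  RAW+WAW r1
c6: i8,i9 add/mul  pair
c7: i10 mulh  tail

PAIRS = 3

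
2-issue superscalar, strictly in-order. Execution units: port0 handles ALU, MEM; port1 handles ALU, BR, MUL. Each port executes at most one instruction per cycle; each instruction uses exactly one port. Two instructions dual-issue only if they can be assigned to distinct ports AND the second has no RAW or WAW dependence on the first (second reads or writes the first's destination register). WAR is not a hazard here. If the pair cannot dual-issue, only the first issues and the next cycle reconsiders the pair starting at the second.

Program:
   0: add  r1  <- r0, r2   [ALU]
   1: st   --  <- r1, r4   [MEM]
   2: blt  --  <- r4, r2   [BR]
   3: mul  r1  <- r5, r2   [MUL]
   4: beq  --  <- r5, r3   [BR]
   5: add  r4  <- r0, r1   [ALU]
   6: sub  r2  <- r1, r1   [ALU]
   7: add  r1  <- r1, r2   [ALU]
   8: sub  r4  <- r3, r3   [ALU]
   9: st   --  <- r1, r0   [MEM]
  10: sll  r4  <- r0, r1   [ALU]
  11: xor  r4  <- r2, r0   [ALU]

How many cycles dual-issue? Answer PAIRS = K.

c0: i0 add  RAW r1
c1: i1,i2 st/blt  pair
c2: i3 mul  no-port MUL/BR
c3: i4,i5 beq/add  pair
c4: i6 sub  RAW r2
c5: i7,i8 add/sub  pair
c6: i9,i10 st/sll  pair
c7: i11 xor  tail

PAIRS = 4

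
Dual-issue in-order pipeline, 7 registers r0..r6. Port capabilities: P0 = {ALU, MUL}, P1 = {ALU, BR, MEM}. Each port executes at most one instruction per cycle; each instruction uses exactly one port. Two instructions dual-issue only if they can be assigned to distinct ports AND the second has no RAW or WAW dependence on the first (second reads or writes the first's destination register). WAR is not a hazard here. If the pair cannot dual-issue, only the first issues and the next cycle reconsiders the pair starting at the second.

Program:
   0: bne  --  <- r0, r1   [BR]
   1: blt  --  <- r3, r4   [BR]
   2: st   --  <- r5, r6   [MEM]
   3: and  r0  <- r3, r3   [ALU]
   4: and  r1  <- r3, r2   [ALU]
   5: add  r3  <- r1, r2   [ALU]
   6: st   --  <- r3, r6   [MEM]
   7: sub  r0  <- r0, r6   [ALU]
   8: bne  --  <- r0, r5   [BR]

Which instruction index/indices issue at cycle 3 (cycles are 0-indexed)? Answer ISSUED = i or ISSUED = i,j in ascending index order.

0. bne @i0  | no-port BR/BR
1. blt @i1  | no-port BR/MEM
2. st+and @i2,i3  | dual
3. and @i4  | RAW r1
4. add @i5  | RAW r3
5. st+sub @i6,i7  | dual
6. bne @i8  | tail

ISSUED = 4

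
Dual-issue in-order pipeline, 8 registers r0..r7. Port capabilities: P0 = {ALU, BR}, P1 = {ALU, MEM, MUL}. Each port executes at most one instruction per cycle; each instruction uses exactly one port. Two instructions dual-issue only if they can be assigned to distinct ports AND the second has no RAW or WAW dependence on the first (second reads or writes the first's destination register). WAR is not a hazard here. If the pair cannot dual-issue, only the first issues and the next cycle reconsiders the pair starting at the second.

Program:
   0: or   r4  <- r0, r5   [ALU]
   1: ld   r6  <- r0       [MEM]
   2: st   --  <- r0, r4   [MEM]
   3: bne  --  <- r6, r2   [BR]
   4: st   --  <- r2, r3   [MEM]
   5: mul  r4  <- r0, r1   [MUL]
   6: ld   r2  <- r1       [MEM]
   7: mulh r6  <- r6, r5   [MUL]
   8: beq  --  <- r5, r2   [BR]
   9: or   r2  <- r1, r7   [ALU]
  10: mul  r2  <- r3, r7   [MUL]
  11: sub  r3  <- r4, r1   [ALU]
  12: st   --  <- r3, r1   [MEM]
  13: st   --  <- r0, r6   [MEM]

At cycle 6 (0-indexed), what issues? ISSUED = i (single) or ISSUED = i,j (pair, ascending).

c0: i0/i1 or.ALU/ld.MEM  dual
c1: i2/i3 st.MEM/bne.BR  dual
c2: i4 st.MEM  no-port MEM/MUL
c3: i5 mul.MUL  no-port MUL/MEM
c4: i6 ld.MEM  no-port MEM/MUL
c5: i7/i8 mulh.MUL/beq.BR  dual
c6: i9 or.ALU  WAW r2
c7: i10/i11 mul.MUL/sub.ALU  dual
c8: i12 st.MEM  no-port MEM/MEM
c9: i13 st.MEM  tail

ISSUED = 9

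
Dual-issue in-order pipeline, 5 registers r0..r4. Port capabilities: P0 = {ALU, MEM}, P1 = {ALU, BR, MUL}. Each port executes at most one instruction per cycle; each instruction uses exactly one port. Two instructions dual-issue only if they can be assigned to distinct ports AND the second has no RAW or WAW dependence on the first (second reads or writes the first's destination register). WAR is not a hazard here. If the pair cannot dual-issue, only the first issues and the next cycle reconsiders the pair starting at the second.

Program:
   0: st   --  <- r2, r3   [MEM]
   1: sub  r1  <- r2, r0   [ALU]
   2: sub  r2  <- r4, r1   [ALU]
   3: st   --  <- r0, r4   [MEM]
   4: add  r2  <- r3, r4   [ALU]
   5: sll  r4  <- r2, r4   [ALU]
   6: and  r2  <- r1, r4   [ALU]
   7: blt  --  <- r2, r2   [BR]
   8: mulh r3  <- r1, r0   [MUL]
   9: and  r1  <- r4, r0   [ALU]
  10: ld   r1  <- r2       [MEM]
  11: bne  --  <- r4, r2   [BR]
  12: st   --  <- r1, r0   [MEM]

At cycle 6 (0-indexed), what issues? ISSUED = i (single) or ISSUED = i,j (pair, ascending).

ISSUED = 8,9

  cy0 -> i0+i1 (st.MEM;sub.ALU) dual
  cy1 -> i2+i3 (sub.ALU;st.MEM) dual
  cy2 -> i4 (add.ALU) RAW r2
  cy3 -> i5 (sll.ALU) RAW r4
  cy4 -> i6 (and.ALU) RAW r2
  cy5 -> i7 (blt.BR) no-port BR/MUL
  cy6 -> i8+i9 (mulh.MUL;and.ALU) dual
  cy7 -> i10+i11 (ld.MEM;bne.BR) dual
  cy8 -> i12 (st.MEM) tail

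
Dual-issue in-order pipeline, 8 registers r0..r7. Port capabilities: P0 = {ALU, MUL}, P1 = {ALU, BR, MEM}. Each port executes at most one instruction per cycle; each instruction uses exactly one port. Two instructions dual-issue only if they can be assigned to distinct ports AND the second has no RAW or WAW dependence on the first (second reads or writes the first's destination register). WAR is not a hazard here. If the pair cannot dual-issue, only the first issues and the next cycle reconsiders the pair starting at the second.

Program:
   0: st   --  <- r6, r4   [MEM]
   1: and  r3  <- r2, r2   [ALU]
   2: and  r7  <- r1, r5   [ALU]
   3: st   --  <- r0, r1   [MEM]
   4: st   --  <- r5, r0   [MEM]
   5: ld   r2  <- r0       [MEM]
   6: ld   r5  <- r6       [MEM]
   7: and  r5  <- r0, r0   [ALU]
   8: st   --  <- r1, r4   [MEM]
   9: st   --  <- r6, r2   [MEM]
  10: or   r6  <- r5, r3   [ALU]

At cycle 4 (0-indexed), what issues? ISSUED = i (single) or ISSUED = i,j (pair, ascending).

ISSUED = 6

  cy0 -> i0+i1 (st.MEM/and.ALU) pair
  cy1 -> i2+i3 (and.ALU/st.MEM) pair
  cy2 -> i4 (st.MEM) no-port MEM/MEM
  cy3 -> i5 (ld.MEM) no-port MEM/MEM
  cy4 -> i6 (ld.MEM) WAW r5
  cy5 -> i7+i8 (and.ALU/st.MEM) pair
  cy6 -> i9+i10 (st.MEM/or.ALU) pair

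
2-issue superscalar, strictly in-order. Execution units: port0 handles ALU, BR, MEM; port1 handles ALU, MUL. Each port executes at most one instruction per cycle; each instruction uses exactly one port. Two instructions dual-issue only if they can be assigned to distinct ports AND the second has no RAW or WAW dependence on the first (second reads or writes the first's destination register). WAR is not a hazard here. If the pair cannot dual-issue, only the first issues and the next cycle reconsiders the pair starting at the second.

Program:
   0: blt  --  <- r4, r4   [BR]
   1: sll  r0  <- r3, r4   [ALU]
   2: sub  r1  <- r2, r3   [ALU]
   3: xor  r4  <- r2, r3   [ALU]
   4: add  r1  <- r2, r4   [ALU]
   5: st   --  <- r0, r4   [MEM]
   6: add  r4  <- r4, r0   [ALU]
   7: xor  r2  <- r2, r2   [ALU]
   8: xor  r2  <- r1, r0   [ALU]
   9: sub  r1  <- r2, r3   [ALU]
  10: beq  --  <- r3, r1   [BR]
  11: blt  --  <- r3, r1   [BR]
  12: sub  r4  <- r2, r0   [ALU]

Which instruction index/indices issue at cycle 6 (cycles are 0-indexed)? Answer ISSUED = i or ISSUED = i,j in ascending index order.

#0 head=0: blt;sll i0,i1 2-wide
#1 head=2: sub;xor i2,i3 2-wide
#2 head=4: add;st i4,i5 2-wide
#3 head=6: add;xor i6,i7 2-wide
#4 head=8: xor i8 RAW r2
#5 head=9: sub i9 RAW r1
#6 head=10: beq i10 no-port BR/BR
#7 head=11: blt;sub i11,i12 2-wide

ISSUED = 10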